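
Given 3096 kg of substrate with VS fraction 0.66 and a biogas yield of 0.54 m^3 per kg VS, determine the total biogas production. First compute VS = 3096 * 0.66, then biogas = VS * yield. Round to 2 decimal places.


Compute volatile solids:
  VS = mass * VS_fraction = 3096 * 0.66 = 2043.36 kg
Calculate biogas volume:
  Biogas = VS * specific_yield = 2043.36 * 0.54
  Biogas = 1103.41 m^3

1103.41


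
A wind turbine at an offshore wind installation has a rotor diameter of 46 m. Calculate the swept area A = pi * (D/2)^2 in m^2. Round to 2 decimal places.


Compute the rotor radius:
  r = D / 2 = 46 / 2 = 23.0 m
Calculate swept area:
  A = pi * r^2 = pi * 23.0^2
  A = 1661.90 m^2

1661.90


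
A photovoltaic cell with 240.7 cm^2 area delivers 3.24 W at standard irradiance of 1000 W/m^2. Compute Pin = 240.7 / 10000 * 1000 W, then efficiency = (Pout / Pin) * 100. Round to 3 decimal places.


First compute the input power:
  Pin = area_cm2 / 10000 * G = 240.7 / 10000 * 1000 = 24.07 W
Then compute efficiency:
  Efficiency = (Pout / Pin) * 100 = (3.24 / 24.07) * 100
  Efficiency = 13.461%

13.461


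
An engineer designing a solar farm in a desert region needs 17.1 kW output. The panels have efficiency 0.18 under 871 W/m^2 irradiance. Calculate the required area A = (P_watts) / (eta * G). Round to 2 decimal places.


Convert target power to watts: P = 17.1 * 1000 = 17100.0 W
Compute denominator: eta * G = 0.18 * 871 = 156.78
Required area A = P / (eta * G) = 17100.0 / 156.78
A = 109.07 m^2

109.07


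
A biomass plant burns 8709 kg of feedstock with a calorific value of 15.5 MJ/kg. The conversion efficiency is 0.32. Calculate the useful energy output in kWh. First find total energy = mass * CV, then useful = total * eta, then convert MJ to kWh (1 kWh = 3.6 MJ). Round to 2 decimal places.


Total energy = mass * CV = 8709 * 15.5 = 134989.5 MJ
Useful energy = total * eta = 134989.5 * 0.32 = 43196.64 MJ
Convert to kWh: 43196.64 / 3.6
Useful energy = 11999.07 kWh

11999.07


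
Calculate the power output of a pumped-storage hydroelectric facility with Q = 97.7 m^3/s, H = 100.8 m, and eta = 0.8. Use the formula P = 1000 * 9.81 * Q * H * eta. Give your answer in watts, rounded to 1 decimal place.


Apply the hydropower formula P = rho * g * Q * H * eta
rho * g = 1000 * 9.81 = 9810.0
P = 9810.0 * 97.7 * 100.8 * 0.8
P = 77288359.7 W

77288359.7


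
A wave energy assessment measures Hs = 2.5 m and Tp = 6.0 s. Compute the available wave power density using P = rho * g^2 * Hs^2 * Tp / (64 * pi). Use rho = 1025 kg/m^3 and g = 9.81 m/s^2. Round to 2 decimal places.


Apply wave power formula:
  g^2 = 9.81^2 = 96.2361
  Hs^2 = 2.5^2 = 6.25
  Numerator = rho * g^2 * Hs^2 * Tp = 1025 * 96.2361 * 6.25 * 6.0 = 3699075.09
  Denominator = 64 * pi = 201.0619
  P = 3699075.09 / 201.0619 = 18397.69 W/m

18397.69


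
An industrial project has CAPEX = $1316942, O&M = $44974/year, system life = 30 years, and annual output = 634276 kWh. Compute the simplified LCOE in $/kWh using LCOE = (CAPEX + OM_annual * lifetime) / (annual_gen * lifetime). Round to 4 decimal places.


Total cost = CAPEX + OM * lifetime = 1316942 + 44974 * 30 = 1316942 + 1349220 = 2666162
Total generation = annual * lifetime = 634276 * 30 = 19028280 kWh
LCOE = 2666162 / 19028280
LCOE = 0.1401 $/kWh

0.1401


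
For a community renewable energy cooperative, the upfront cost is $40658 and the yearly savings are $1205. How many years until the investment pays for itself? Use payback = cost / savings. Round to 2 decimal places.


Simple payback period = initial cost / annual savings
Payback = 40658 / 1205
Payback = 33.74 years

33.74


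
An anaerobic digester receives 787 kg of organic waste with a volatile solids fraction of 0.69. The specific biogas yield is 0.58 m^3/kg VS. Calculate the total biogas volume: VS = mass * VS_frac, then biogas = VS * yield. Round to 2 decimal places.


Compute volatile solids:
  VS = mass * VS_fraction = 787 * 0.69 = 543.03 kg
Calculate biogas volume:
  Biogas = VS * specific_yield = 543.03 * 0.58
  Biogas = 314.96 m^3

314.96


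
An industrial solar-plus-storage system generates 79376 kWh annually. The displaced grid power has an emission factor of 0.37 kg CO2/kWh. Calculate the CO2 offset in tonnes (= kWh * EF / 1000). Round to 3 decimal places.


CO2 offset in kg = generation * emission_factor
CO2 offset = 79376 * 0.37 = 29369.12 kg
Convert to tonnes:
  CO2 offset = 29369.12 / 1000 = 29.369 tonnes

29.369


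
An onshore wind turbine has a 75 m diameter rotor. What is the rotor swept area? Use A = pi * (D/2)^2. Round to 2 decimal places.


Compute the rotor radius:
  r = D / 2 = 75 / 2 = 37.5 m
Calculate swept area:
  A = pi * r^2 = pi * 37.5^2
  A = 4417.86 m^2

4417.86


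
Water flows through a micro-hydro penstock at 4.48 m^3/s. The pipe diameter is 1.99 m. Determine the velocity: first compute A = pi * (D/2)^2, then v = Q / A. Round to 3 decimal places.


Compute pipe cross-sectional area:
  A = pi * (D/2)^2 = pi * (1.99/2)^2 = 3.1103 m^2
Calculate velocity:
  v = Q / A = 4.48 / 3.1103
  v = 1.440 m/s

1.440


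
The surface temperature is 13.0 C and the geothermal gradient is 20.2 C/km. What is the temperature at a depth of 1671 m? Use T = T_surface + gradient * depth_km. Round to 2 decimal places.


Convert depth to km: 1671 / 1000 = 1.671 km
Temperature increase = gradient * depth_km = 20.2 * 1.671 = 33.75 C
Temperature at depth = T_surface + delta_T = 13.0 + 33.75
T = 46.75 C

46.75


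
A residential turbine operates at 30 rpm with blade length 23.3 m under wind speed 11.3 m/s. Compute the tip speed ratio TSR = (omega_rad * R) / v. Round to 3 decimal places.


Convert rotational speed to rad/s:
  omega = 30 * 2 * pi / 60 = 3.1416 rad/s
Compute tip speed:
  v_tip = omega * R = 3.1416 * 23.3 = 73.199 m/s
Tip speed ratio:
  TSR = v_tip / v_wind = 73.199 / 11.3 = 6.478

6.478


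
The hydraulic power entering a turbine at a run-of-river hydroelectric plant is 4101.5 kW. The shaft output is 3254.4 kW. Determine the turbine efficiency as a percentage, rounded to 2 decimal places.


Turbine efficiency = (output power / input power) * 100
eta = (3254.4 / 4101.5) * 100
eta = 79.35%

79.35


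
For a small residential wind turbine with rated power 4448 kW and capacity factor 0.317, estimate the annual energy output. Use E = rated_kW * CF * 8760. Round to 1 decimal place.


Annual energy = rated_kW * capacity_factor * hours_per_year
Given: P_rated = 4448 kW, CF = 0.317, hours = 8760
E = 4448 * 0.317 * 8760
E = 12351740.2 kWh

12351740.2


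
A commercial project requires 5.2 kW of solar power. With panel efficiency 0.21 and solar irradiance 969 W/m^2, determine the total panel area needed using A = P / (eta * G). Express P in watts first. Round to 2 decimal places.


Convert target power to watts: P = 5.2 * 1000 = 5200.0 W
Compute denominator: eta * G = 0.21 * 969 = 203.49
Required area A = P / (eta * G) = 5200.0 / 203.49
A = 25.55 m^2

25.55


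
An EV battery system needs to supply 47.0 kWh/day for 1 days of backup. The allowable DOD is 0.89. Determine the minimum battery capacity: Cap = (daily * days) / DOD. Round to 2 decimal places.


Total energy needed = daily * days = 47.0 * 1 = 47.0 kWh
Account for depth of discharge:
  Cap = total_energy / DOD = 47.0 / 0.89
  Cap = 52.81 kWh

52.81


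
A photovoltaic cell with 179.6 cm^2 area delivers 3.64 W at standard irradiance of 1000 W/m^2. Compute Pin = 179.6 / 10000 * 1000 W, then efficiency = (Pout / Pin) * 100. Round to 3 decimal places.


First compute the input power:
  Pin = area_cm2 / 10000 * G = 179.6 / 10000 * 1000 = 17.96 W
Then compute efficiency:
  Efficiency = (Pout / Pin) * 100 = (3.64 / 17.96) * 100
  Efficiency = 20.267%

20.267


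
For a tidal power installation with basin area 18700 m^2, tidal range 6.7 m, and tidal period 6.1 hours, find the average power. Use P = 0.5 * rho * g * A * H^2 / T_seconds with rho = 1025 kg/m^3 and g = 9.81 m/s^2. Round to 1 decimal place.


Convert period to seconds: T = 6.1 * 3600 = 21960.0 s
H^2 = 6.7^2 = 44.89
P = 0.5 * rho * g * A * H^2 / T
P = 0.5 * 1025 * 9.81 * 18700 * 44.89 / 21960.0
P = 192186.0 W

192186.0


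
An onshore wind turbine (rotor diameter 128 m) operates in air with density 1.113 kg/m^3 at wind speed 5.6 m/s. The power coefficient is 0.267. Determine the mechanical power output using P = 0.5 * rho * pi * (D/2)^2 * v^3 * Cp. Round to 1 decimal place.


Step 1 -- Compute swept area:
  A = pi * (D/2)^2 = pi * (128/2)^2 = 12867.96 m^2
Step 2 -- Apply wind power equation:
  P = 0.5 * rho * A * v^3 * Cp
  v^3 = 5.6^3 = 175.616
  P = 0.5 * 1.113 * 12867.96 * 175.616 * 0.267
  P = 335776.5 W

335776.5


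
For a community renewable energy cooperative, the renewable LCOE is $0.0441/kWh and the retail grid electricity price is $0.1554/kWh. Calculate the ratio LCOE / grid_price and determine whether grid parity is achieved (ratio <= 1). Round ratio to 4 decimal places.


Compare LCOE to grid price:
  LCOE = $0.0441/kWh, Grid price = $0.1554/kWh
  Ratio = LCOE / grid_price = 0.0441 / 0.1554 = 0.2838
  Grid parity achieved (ratio <= 1)? yes

0.2838


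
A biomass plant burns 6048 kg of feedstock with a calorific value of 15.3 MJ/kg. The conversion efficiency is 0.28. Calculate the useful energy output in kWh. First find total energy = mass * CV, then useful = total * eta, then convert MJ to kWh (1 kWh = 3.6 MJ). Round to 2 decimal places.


Total energy = mass * CV = 6048 * 15.3 = 92534.4 MJ
Useful energy = total * eta = 92534.4 * 0.28 = 25909.63 MJ
Convert to kWh: 25909.63 / 3.6
Useful energy = 7197.12 kWh

7197.12


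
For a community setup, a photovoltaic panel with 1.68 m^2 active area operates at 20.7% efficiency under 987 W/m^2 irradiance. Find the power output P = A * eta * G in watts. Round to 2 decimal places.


Use the solar power formula P = A * eta * G.
Given: A = 1.68 m^2, eta = 0.207, G = 987 W/m^2
P = 1.68 * 0.207 * 987
P = 343.24 W

343.24


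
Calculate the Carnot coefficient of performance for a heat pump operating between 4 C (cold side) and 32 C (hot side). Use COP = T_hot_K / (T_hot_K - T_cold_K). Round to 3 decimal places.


Convert to Kelvin:
  T_hot = 32 + 273.15 = 305.15 K
  T_cold = 4 + 273.15 = 277.15 K
Apply Carnot COP formula:
  COP = T_hot_K / (T_hot_K - T_cold_K) = 305.15 / 28.0
  COP = 10.898

10.898


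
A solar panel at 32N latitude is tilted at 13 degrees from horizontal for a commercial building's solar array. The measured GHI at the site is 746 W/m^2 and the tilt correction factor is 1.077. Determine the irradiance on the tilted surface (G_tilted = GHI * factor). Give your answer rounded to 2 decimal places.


Identify the given values:
  GHI = 746 W/m^2, tilt correction factor = 1.077
Apply the formula G_tilted = GHI * factor:
  G_tilted = 746 * 1.077
  G_tilted = 803.44 W/m^2

803.44


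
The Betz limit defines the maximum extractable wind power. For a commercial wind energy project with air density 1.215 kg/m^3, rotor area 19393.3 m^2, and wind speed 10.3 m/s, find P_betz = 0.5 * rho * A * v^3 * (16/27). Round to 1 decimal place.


The Betz coefficient Cp_max = 16/27 = 0.5926
v^3 = 10.3^3 = 1092.727
P_betz = 0.5 * rho * A * v^3 * Cp_max
P_betz = 0.5 * 1.215 * 19393.3 * 1092.727 * 0.5926
P_betz = 7628969.7 W

7628969.7


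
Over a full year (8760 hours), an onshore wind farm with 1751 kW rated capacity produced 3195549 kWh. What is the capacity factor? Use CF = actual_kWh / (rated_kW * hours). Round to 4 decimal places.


Capacity factor = actual output / maximum possible output
Maximum possible = rated * hours = 1751 * 8760 = 15338760 kWh
CF = 3195549 / 15338760
CF = 0.2083

0.2083


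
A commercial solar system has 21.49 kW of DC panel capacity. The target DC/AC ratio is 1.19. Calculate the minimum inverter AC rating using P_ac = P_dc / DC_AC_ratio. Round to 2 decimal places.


The inverter AC capacity is determined by the DC/AC ratio.
Given: P_dc = 21.49 kW, DC/AC ratio = 1.19
P_ac = P_dc / ratio = 21.49 / 1.19
P_ac = 18.06 kW

18.06


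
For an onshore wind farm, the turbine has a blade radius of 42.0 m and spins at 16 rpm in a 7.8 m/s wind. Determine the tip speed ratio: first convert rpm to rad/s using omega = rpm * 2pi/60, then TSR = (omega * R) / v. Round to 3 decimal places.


Convert rotational speed to rad/s:
  omega = 16 * 2 * pi / 60 = 1.6755 rad/s
Compute tip speed:
  v_tip = omega * R = 1.6755 * 42.0 = 70.372 m/s
Tip speed ratio:
  TSR = v_tip / v_wind = 70.372 / 7.8 = 9.022

9.022


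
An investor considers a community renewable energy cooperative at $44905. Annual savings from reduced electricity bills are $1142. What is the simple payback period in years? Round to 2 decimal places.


Simple payback period = initial cost / annual savings
Payback = 44905 / 1142
Payback = 39.32 years

39.32


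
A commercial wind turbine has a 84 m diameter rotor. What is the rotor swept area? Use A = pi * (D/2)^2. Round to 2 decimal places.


Compute the rotor radius:
  r = D / 2 = 84 / 2 = 42.0 m
Calculate swept area:
  A = pi * r^2 = pi * 42.0^2
  A = 5541.77 m^2

5541.77


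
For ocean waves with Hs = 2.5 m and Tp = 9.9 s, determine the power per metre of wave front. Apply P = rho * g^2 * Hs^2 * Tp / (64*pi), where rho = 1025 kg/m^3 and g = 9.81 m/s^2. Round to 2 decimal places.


Apply wave power formula:
  g^2 = 9.81^2 = 96.2361
  Hs^2 = 2.5^2 = 6.25
  Numerator = rho * g^2 * Hs^2 * Tp = 1025 * 96.2361 * 6.25 * 9.9 = 6103473.9
  Denominator = 64 * pi = 201.0619
  P = 6103473.9 / 201.0619 = 30356.19 W/m

30356.19


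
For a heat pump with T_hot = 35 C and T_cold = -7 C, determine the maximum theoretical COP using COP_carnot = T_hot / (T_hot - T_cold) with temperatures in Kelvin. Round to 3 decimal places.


Convert to Kelvin:
  T_hot = 35 + 273.15 = 308.15 K
  T_cold = -7 + 273.15 = 266.15 K
Apply Carnot COP formula:
  COP = T_hot_K / (T_hot_K - T_cold_K) = 308.15 / 42.0
  COP = 7.337

7.337


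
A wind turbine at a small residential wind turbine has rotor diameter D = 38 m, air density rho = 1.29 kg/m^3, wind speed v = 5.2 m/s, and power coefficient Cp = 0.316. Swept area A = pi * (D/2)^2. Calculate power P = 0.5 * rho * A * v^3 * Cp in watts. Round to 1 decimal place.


Step 1 -- Compute swept area:
  A = pi * (D/2)^2 = pi * (38/2)^2 = 1134.11 m^2
Step 2 -- Apply wind power equation:
  P = 0.5 * rho * A * v^3 * Cp
  v^3 = 5.2^3 = 140.608
  P = 0.5 * 1.29 * 1134.11 * 140.608 * 0.316
  P = 32502.3 W

32502.3


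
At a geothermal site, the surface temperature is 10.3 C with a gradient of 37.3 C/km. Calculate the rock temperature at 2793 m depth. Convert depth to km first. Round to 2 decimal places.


Convert depth to km: 2793 / 1000 = 2.793 km
Temperature increase = gradient * depth_km = 37.3 * 2.793 = 104.18 C
Temperature at depth = T_surface + delta_T = 10.3 + 104.18
T = 114.48 C

114.48


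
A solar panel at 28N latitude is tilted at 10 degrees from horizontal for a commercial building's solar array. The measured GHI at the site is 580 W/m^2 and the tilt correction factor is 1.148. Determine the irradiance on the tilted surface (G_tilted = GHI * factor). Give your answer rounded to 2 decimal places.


Identify the given values:
  GHI = 580 W/m^2, tilt correction factor = 1.148
Apply the formula G_tilted = GHI * factor:
  G_tilted = 580 * 1.148
  G_tilted = 665.84 W/m^2

665.84


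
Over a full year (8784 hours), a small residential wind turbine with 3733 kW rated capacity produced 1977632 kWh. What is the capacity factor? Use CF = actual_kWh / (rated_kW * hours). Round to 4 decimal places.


Capacity factor = actual output / maximum possible output
Maximum possible = rated * hours = 3733 * 8784 = 32790672 kWh
CF = 1977632 / 32790672
CF = 0.0603

0.0603


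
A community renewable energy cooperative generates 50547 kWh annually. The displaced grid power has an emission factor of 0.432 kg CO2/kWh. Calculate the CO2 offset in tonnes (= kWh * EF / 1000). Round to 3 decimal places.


CO2 offset in kg = generation * emission_factor
CO2 offset = 50547 * 0.432 = 21836.3 kg
Convert to tonnes:
  CO2 offset = 21836.3 / 1000 = 21.836 tonnes

21.836


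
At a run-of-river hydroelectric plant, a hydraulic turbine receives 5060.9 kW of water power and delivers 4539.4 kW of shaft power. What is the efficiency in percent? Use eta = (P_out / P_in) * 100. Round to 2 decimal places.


Turbine efficiency = (output power / input power) * 100
eta = (4539.4 / 5060.9) * 100
eta = 89.70%

89.70


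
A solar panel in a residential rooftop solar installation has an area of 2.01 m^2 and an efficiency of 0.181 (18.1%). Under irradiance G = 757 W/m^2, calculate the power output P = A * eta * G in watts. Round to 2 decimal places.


Use the solar power formula P = A * eta * G.
Given: A = 2.01 m^2, eta = 0.181, G = 757 W/m^2
P = 2.01 * 0.181 * 757
P = 275.40 W

275.40


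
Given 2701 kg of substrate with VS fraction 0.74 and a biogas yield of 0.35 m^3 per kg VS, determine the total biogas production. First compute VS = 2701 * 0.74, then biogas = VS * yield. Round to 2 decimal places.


Compute volatile solids:
  VS = mass * VS_fraction = 2701 * 0.74 = 1998.74 kg
Calculate biogas volume:
  Biogas = VS * specific_yield = 1998.74 * 0.35
  Biogas = 699.56 m^3

699.56


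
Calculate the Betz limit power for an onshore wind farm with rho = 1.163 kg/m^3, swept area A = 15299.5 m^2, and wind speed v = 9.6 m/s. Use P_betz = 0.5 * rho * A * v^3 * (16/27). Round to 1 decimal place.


The Betz coefficient Cp_max = 16/27 = 0.5926
v^3 = 9.6^3 = 884.736
P_betz = 0.5 * rho * A * v^3 * Cp_max
P_betz = 0.5 * 1.163 * 15299.5 * 884.736 * 0.5926
P_betz = 4664411.7 W

4664411.7


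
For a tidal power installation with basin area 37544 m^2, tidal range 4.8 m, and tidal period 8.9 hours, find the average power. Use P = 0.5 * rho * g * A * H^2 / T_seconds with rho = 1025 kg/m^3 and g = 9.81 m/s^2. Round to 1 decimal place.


Convert period to seconds: T = 8.9 * 3600 = 32040.0 s
H^2 = 4.8^2 = 23.04
P = 0.5 * rho * g * A * H^2 / T
P = 0.5 * 1025 * 9.81 * 37544 * 23.04 / 32040.0
P = 135735.5 W

135735.5


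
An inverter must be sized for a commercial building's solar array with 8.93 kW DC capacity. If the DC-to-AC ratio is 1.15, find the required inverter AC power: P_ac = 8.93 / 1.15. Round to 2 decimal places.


The inverter AC capacity is determined by the DC/AC ratio.
Given: P_dc = 8.93 kW, DC/AC ratio = 1.15
P_ac = P_dc / ratio = 8.93 / 1.15
P_ac = 7.77 kW

7.77


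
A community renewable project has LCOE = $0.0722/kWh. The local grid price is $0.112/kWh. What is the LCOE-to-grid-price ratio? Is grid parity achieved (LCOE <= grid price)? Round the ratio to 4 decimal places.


Compare LCOE to grid price:
  LCOE = $0.0722/kWh, Grid price = $0.112/kWh
  Ratio = LCOE / grid_price = 0.0722 / 0.112 = 0.6446
  Grid parity achieved (ratio <= 1)? yes

0.6446


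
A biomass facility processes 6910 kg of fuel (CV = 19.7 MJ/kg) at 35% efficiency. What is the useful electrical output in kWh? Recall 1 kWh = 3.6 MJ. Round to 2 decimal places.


Total energy = mass * CV = 6910 * 19.7 = 136127.0 MJ
Useful energy = total * eta = 136127.0 * 0.35 = 47644.45 MJ
Convert to kWh: 47644.45 / 3.6
Useful energy = 13234.57 kWh

13234.57


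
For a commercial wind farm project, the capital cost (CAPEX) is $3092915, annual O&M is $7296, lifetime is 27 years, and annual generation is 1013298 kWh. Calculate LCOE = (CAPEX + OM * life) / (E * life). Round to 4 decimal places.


Total cost = CAPEX + OM * lifetime = 3092915 + 7296 * 27 = 3092915 + 196992 = 3289907
Total generation = annual * lifetime = 1013298 * 27 = 27359046 kWh
LCOE = 3289907 / 27359046
LCOE = 0.1202 $/kWh

0.1202


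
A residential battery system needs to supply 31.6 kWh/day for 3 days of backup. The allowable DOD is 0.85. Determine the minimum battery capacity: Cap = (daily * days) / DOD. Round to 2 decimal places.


Total energy needed = daily * days = 31.6 * 3 = 94.8 kWh
Account for depth of discharge:
  Cap = total_energy / DOD = 94.8 / 0.85
  Cap = 111.53 kWh

111.53


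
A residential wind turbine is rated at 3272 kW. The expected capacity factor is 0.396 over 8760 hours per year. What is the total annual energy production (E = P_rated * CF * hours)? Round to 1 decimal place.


Annual energy = rated_kW * capacity_factor * hours_per_year
Given: P_rated = 3272 kW, CF = 0.396, hours = 8760
E = 3272 * 0.396 * 8760
E = 11350437.1 kWh

11350437.1


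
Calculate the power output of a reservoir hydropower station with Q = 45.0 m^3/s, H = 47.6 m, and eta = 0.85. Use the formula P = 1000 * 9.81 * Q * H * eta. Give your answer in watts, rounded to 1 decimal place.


Apply the hydropower formula P = rho * g * Q * H * eta
rho * g = 1000 * 9.81 = 9810.0
P = 9810.0 * 45.0 * 47.6 * 0.85
P = 17861067.0 W

17861067.0


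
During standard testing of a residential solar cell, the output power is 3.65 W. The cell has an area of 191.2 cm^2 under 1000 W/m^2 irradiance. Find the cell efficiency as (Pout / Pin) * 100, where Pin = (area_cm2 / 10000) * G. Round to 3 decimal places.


First compute the input power:
  Pin = area_cm2 / 10000 * G = 191.2 / 10000 * 1000 = 19.12 W
Then compute efficiency:
  Efficiency = (Pout / Pin) * 100 = (3.65 / 19.12) * 100
  Efficiency = 19.090%

19.090


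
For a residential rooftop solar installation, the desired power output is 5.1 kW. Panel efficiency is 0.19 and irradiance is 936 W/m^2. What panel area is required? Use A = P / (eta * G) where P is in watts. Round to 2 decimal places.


Convert target power to watts: P = 5.1 * 1000 = 5100.0 W
Compute denominator: eta * G = 0.19 * 936 = 177.84
Required area A = P / (eta * G) = 5100.0 / 177.84
A = 28.68 m^2

28.68


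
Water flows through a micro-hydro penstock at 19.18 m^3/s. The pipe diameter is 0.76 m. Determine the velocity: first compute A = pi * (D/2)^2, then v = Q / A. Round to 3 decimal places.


Compute pipe cross-sectional area:
  A = pi * (D/2)^2 = pi * (0.76/2)^2 = 0.4536 m^2
Calculate velocity:
  v = Q / A = 19.18 / 0.4536
  v = 42.280 m/s

42.280


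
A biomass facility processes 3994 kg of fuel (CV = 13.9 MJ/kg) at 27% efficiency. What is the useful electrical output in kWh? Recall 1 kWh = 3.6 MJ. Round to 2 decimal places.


Total energy = mass * CV = 3994 * 13.9 = 55516.6 MJ
Useful energy = total * eta = 55516.6 * 0.27 = 14989.48 MJ
Convert to kWh: 14989.48 / 3.6
Useful energy = 4163.75 kWh

4163.75


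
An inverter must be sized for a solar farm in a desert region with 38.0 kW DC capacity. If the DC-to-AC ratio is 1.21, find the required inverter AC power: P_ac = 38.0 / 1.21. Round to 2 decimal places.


The inverter AC capacity is determined by the DC/AC ratio.
Given: P_dc = 38.0 kW, DC/AC ratio = 1.21
P_ac = P_dc / ratio = 38.0 / 1.21
P_ac = 31.40 kW

31.40


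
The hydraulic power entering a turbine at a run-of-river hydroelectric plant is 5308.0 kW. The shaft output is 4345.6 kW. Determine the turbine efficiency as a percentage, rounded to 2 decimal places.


Turbine efficiency = (output power / input power) * 100
eta = (4345.6 / 5308.0) * 100
eta = 81.87%

81.87


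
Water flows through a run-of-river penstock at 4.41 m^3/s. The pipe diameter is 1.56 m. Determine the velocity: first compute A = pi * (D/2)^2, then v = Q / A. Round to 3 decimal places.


Compute pipe cross-sectional area:
  A = pi * (D/2)^2 = pi * (1.56/2)^2 = 1.9113 m^2
Calculate velocity:
  v = Q / A = 4.41 / 1.9113
  v = 2.307 m/s

2.307


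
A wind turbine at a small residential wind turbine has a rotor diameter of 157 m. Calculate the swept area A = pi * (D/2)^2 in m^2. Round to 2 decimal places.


Compute the rotor radius:
  r = D / 2 = 157 / 2 = 78.5 m
Calculate swept area:
  A = pi * r^2 = pi * 78.5^2
  A = 19359.28 m^2

19359.28


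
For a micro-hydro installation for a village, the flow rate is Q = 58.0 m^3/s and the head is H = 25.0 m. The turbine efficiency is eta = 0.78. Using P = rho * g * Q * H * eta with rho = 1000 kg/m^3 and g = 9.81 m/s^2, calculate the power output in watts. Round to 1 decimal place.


Apply the hydropower formula P = rho * g * Q * H * eta
rho * g = 1000 * 9.81 = 9810.0
P = 9810.0 * 58.0 * 25.0 * 0.78
P = 11095110.0 W

11095110.0


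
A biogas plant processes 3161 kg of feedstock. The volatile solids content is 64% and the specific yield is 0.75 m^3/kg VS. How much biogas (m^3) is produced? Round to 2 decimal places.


Compute volatile solids:
  VS = mass * VS_fraction = 3161 * 0.64 = 2023.04 kg
Calculate biogas volume:
  Biogas = VS * specific_yield = 2023.04 * 0.75
  Biogas = 1517.28 m^3

1517.28


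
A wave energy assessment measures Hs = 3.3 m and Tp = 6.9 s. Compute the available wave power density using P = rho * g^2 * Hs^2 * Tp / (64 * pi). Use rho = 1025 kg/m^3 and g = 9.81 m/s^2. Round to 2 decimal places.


Apply wave power formula:
  g^2 = 9.81^2 = 96.2361
  Hs^2 = 3.3^2 = 10.89
  Numerator = rho * g^2 * Hs^2 * Tp = 1025 * 96.2361 * 10.89 * 6.9 = 7412058.71
  Denominator = 64 * pi = 201.0619
  P = 7412058.71 / 201.0619 = 36864.56 W/m

36864.56


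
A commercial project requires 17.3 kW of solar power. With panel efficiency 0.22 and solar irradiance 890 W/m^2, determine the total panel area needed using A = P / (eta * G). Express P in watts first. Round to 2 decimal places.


Convert target power to watts: P = 17.3 * 1000 = 17300.0 W
Compute denominator: eta * G = 0.22 * 890 = 195.8
Required area A = P / (eta * G) = 17300.0 / 195.8
A = 88.36 m^2

88.36


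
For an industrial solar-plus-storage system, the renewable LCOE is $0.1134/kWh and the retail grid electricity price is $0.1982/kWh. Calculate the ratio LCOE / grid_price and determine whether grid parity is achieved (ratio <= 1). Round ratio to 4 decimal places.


Compare LCOE to grid price:
  LCOE = $0.1134/kWh, Grid price = $0.1982/kWh
  Ratio = LCOE / grid_price = 0.1134 / 0.1982 = 0.5721
  Grid parity achieved (ratio <= 1)? yes

0.5721


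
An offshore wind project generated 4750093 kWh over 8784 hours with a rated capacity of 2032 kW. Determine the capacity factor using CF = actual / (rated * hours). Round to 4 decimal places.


Capacity factor = actual output / maximum possible output
Maximum possible = rated * hours = 2032 * 8784 = 17849088 kWh
CF = 4750093 / 17849088
CF = 0.2661

0.2661


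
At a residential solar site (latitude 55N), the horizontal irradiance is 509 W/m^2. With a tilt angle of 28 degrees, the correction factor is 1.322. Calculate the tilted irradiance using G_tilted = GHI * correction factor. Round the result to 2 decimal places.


Identify the given values:
  GHI = 509 W/m^2, tilt correction factor = 1.322
Apply the formula G_tilted = GHI * factor:
  G_tilted = 509 * 1.322
  G_tilted = 672.90 W/m^2

672.90


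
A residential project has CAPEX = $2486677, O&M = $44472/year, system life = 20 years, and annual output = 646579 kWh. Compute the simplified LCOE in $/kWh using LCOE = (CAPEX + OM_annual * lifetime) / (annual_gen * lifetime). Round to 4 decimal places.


Total cost = CAPEX + OM * lifetime = 2486677 + 44472 * 20 = 2486677 + 889440 = 3376117
Total generation = annual * lifetime = 646579 * 20 = 12931580 kWh
LCOE = 3376117 / 12931580
LCOE = 0.2611 $/kWh

0.2611


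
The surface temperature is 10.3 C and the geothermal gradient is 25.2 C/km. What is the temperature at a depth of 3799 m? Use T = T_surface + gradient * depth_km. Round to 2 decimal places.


Convert depth to km: 3799 / 1000 = 3.799 km
Temperature increase = gradient * depth_km = 25.2 * 3.799 = 95.73 C
Temperature at depth = T_surface + delta_T = 10.3 + 95.73
T = 106.03 C

106.03


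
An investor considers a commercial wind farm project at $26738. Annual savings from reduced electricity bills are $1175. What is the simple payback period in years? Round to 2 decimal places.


Simple payback period = initial cost / annual savings
Payback = 26738 / 1175
Payback = 22.76 years

22.76


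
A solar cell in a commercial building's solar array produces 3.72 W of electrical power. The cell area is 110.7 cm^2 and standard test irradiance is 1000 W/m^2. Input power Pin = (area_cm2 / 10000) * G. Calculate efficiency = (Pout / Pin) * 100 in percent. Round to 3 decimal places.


First compute the input power:
  Pin = area_cm2 / 10000 * G = 110.7 / 10000 * 1000 = 11.07 W
Then compute efficiency:
  Efficiency = (Pout / Pin) * 100 = (3.72 / 11.07) * 100
  Efficiency = 33.604%

33.604


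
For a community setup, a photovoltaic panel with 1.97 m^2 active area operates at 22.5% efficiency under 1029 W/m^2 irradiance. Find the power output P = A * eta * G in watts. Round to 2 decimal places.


Use the solar power formula P = A * eta * G.
Given: A = 1.97 m^2, eta = 0.225, G = 1029 W/m^2
P = 1.97 * 0.225 * 1029
P = 456.10 W

456.10


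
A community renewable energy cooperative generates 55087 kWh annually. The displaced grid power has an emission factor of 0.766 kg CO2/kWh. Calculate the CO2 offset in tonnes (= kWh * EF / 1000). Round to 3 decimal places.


CO2 offset in kg = generation * emission_factor
CO2 offset = 55087 * 0.766 = 42196.64 kg
Convert to tonnes:
  CO2 offset = 42196.64 / 1000 = 42.197 tonnes

42.197


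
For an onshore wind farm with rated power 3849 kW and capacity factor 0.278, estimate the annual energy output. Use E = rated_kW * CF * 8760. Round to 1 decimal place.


Annual energy = rated_kW * capacity_factor * hours_per_year
Given: P_rated = 3849 kW, CF = 0.278, hours = 8760
E = 3849 * 0.278 * 8760
E = 9373392.7 kWh

9373392.7


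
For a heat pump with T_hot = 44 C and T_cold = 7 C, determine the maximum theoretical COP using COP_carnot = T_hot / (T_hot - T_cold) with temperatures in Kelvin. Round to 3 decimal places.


Convert to Kelvin:
  T_hot = 44 + 273.15 = 317.15 K
  T_cold = 7 + 273.15 = 280.15 K
Apply Carnot COP formula:
  COP = T_hot_K / (T_hot_K - T_cold_K) = 317.15 / 37.0
  COP = 8.572

8.572


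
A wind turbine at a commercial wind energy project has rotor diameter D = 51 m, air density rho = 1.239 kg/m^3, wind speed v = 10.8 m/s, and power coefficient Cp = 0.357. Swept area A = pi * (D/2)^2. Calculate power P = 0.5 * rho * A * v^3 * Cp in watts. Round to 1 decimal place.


Step 1 -- Compute swept area:
  A = pi * (D/2)^2 = pi * (51/2)^2 = 2042.82 m^2
Step 2 -- Apply wind power equation:
  P = 0.5 * rho * A * v^3 * Cp
  v^3 = 10.8^3 = 1259.712
  P = 0.5 * 1.239 * 2042.82 * 1259.712 * 0.357
  P = 569129.4 W

569129.4


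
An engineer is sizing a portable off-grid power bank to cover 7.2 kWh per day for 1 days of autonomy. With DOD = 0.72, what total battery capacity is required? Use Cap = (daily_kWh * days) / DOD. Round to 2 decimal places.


Total energy needed = daily * days = 7.2 * 1 = 7.2 kWh
Account for depth of discharge:
  Cap = total_energy / DOD = 7.2 / 0.72
  Cap = 10.00 kWh

10.00


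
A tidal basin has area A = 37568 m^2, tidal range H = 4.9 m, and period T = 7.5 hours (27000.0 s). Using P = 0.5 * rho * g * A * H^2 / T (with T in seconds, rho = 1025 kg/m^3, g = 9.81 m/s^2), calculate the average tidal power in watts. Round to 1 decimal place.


Convert period to seconds: T = 7.5 * 3600 = 27000.0 s
H^2 = 4.9^2 = 24.01
P = 0.5 * rho * g * A * H^2 / T
P = 0.5 * 1025 * 9.81 * 37568 * 24.01 / 27000.0
P = 167961.3 W

167961.3


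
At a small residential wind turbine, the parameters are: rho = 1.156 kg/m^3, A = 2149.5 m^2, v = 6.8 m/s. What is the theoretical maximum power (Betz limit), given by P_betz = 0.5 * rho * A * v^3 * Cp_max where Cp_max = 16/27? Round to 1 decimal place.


The Betz coefficient Cp_max = 16/27 = 0.5926
v^3 = 6.8^3 = 314.432
P_betz = 0.5 * rho * A * v^3 * Cp_max
P_betz = 0.5 * 1.156 * 2149.5 * 314.432 * 0.5926
P_betz = 231498.5 W

231498.5


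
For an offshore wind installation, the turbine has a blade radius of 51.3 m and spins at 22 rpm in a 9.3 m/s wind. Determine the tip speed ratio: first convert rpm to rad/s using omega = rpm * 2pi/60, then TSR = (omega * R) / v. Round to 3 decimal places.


Convert rotational speed to rad/s:
  omega = 22 * 2 * pi / 60 = 2.3038 rad/s
Compute tip speed:
  v_tip = omega * R = 2.3038 * 51.3 = 118.187 m/s
Tip speed ratio:
  TSR = v_tip / v_wind = 118.187 / 9.3 = 12.708

12.708


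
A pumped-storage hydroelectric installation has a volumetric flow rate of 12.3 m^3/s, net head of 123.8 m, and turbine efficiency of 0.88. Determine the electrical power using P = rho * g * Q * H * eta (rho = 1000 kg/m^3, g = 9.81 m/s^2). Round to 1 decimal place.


Apply the hydropower formula P = rho * g * Q * H * eta
rho * g = 1000 * 9.81 = 9810.0
P = 9810.0 * 12.3 * 123.8 * 0.88
P = 13145509.9 W

13145509.9


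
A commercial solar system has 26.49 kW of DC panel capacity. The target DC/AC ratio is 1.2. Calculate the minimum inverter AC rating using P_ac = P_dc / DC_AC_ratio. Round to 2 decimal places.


The inverter AC capacity is determined by the DC/AC ratio.
Given: P_dc = 26.49 kW, DC/AC ratio = 1.2
P_ac = P_dc / ratio = 26.49 / 1.2
P_ac = 22.08 kW

22.08


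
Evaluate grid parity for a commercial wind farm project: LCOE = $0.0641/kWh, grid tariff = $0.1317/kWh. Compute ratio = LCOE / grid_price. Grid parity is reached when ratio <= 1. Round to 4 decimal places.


Compare LCOE to grid price:
  LCOE = $0.0641/kWh, Grid price = $0.1317/kWh
  Ratio = LCOE / grid_price = 0.0641 / 0.1317 = 0.4867
  Grid parity achieved (ratio <= 1)? yes

0.4867


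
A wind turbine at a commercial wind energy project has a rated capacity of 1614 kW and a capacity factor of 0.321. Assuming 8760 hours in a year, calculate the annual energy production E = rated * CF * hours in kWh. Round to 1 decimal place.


Annual energy = rated_kW * capacity_factor * hours_per_year
Given: P_rated = 1614 kW, CF = 0.321, hours = 8760
E = 1614 * 0.321 * 8760
E = 4538503.4 kWh

4538503.4


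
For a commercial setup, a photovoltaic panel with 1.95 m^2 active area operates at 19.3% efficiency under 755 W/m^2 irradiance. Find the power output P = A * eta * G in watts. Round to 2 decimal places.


Use the solar power formula P = A * eta * G.
Given: A = 1.95 m^2, eta = 0.193, G = 755 W/m^2
P = 1.95 * 0.193 * 755
P = 284.14 W

284.14


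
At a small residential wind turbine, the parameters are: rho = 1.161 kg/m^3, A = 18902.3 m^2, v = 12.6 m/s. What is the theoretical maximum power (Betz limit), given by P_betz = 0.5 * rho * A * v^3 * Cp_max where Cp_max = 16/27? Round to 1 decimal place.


The Betz coefficient Cp_max = 16/27 = 0.5926
v^3 = 12.6^3 = 2000.376
P_betz = 0.5 * rho * A * v^3 * Cp_max
P_betz = 0.5 * 1.161 * 18902.3 * 2000.376 * 0.5926
P_betz = 13007227.3 W

13007227.3


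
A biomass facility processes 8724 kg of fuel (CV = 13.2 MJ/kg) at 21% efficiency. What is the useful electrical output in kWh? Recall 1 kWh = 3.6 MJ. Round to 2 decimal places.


Total energy = mass * CV = 8724 * 13.2 = 115156.8 MJ
Useful energy = total * eta = 115156.8 * 0.21 = 24182.93 MJ
Convert to kWh: 24182.93 / 3.6
Useful energy = 6717.48 kWh

6717.48


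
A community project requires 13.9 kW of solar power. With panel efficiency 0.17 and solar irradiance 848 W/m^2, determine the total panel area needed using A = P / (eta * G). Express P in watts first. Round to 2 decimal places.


Convert target power to watts: P = 13.9 * 1000 = 13900.0 W
Compute denominator: eta * G = 0.17 * 848 = 144.16
Required area A = P / (eta * G) = 13900.0 / 144.16
A = 96.42 m^2

96.42


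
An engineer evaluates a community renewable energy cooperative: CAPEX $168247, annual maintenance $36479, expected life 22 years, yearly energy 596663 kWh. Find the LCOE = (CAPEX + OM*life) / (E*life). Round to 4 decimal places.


Total cost = CAPEX + OM * lifetime = 168247 + 36479 * 22 = 168247 + 802538 = 970785
Total generation = annual * lifetime = 596663 * 22 = 13126586 kWh
LCOE = 970785 / 13126586
LCOE = 0.0740 $/kWh

0.0740


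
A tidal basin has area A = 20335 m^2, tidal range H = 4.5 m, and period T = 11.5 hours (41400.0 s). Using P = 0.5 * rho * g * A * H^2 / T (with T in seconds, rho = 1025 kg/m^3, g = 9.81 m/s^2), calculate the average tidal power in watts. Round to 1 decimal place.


Convert period to seconds: T = 11.5 * 3600 = 41400.0 s
H^2 = 4.5^2 = 20.25
P = 0.5 * rho * g * A * H^2 / T
P = 0.5 * 1025 * 9.81 * 20335 * 20.25 / 41400.0
P = 50007.1 W

50007.1


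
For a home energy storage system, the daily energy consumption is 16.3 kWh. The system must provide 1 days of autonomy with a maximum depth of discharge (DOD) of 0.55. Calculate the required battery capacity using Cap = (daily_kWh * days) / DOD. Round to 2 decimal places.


Total energy needed = daily * days = 16.3 * 1 = 16.3 kWh
Account for depth of discharge:
  Cap = total_energy / DOD = 16.3 / 0.55
  Cap = 29.64 kWh

29.64


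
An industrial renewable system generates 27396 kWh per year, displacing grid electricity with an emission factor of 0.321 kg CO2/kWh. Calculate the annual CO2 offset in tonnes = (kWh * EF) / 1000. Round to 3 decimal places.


CO2 offset in kg = generation * emission_factor
CO2 offset = 27396 * 0.321 = 8794.12 kg
Convert to tonnes:
  CO2 offset = 8794.12 / 1000 = 8.794 tonnes

8.794


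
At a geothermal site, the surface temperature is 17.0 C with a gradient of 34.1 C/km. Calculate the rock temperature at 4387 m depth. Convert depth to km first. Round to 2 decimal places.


Convert depth to km: 4387 / 1000 = 4.387 km
Temperature increase = gradient * depth_km = 34.1 * 4.387 = 149.6 C
Temperature at depth = T_surface + delta_T = 17.0 + 149.6
T = 166.60 C

166.60


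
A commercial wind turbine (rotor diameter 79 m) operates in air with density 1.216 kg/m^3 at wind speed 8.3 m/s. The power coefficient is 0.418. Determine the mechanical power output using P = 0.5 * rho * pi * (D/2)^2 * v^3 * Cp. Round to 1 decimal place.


Step 1 -- Compute swept area:
  A = pi * (D/2)^2 = pi * (79/2)^2 = 4901.67 m^2
Step 2 -- Apply wind power equation:
  P = 0.5 * rho * A * v^3 * Cp
  v^3 = 8.3^3 = 571.787
  P = 0.5 * 1.216 * 4901.67 * 571.787 * 0.418
  P = 712292.2 W

712292.2


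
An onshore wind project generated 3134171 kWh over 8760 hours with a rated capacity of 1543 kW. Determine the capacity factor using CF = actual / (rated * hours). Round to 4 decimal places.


Capacity factor = actual output / maximum possible output
Maximum possible = rated * hours = 1543 * 8760 = 13516680 kWh
CF = 3134171 / 13516680
CF = 0.2319

0.2319


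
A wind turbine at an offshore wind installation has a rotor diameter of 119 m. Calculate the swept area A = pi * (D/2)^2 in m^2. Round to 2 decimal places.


Compute the rotor radius:
  r = D / 2 = 119 / 2 = 59.5 m
Calculate swept area:
  A = pi * r^2 = pi * 59.5^2
  A = 11122.02 m^2

11122.02


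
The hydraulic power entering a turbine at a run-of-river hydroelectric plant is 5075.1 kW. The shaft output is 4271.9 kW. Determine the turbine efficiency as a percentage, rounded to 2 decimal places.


Turbine efficiency = (output power / input power) * 100
eta = (4271.9 / 5075.1) * 100
eta = 84.17%

84.17


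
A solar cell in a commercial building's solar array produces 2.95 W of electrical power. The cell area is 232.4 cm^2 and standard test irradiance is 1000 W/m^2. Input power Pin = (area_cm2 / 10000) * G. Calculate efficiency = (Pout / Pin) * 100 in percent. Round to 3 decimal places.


First compute the input power:
  Pin = area_cm2 / 10000 * G = 232.4 / 10000 * 1000 = 23.24 W
Then compute efficiency:
  Efficiency = (Pout / Pin) * 100 = (2.95 / 23.24) * 100
  Efficiency = 12.694%

12.694


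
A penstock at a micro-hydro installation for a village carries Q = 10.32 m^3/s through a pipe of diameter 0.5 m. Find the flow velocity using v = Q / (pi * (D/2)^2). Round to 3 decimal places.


Compute pipe cross-sectional area:
  A = pi * (D/2)^2 = pi * (0.5/2)^2 = 0.1963 m^2
Calculate velocity:
  v = Q / A = 10.32 / 0.1963
  v = 52.559 m/s

52.559


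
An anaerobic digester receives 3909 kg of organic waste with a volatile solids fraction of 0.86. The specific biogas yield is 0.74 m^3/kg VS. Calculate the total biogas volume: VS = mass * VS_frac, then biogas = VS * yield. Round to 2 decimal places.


Compute volatile solids:
  VS = mass * VS_fraction = 3909 * 0.86 = 3361.74 kg
Calculate biogas volume:
  Biogas = VS * specific_yield = 3361.74 * 0.74
  Biogas = 2487.69 m^3

2487.69
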